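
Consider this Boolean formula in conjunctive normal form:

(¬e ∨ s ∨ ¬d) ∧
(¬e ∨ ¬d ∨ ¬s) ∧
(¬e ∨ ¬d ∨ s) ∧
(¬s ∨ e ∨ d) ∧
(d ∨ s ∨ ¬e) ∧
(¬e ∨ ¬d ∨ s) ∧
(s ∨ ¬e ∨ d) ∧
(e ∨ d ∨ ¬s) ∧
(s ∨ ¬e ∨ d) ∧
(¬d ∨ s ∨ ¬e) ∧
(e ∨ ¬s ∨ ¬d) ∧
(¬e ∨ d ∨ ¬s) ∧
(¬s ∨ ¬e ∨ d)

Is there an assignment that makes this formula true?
Yes

Yes, the formula is satisfiable.

One satisfying assignment is: s=False, e=False, d=False

Verification: With this assignment, all 13 clauses evaluate to true.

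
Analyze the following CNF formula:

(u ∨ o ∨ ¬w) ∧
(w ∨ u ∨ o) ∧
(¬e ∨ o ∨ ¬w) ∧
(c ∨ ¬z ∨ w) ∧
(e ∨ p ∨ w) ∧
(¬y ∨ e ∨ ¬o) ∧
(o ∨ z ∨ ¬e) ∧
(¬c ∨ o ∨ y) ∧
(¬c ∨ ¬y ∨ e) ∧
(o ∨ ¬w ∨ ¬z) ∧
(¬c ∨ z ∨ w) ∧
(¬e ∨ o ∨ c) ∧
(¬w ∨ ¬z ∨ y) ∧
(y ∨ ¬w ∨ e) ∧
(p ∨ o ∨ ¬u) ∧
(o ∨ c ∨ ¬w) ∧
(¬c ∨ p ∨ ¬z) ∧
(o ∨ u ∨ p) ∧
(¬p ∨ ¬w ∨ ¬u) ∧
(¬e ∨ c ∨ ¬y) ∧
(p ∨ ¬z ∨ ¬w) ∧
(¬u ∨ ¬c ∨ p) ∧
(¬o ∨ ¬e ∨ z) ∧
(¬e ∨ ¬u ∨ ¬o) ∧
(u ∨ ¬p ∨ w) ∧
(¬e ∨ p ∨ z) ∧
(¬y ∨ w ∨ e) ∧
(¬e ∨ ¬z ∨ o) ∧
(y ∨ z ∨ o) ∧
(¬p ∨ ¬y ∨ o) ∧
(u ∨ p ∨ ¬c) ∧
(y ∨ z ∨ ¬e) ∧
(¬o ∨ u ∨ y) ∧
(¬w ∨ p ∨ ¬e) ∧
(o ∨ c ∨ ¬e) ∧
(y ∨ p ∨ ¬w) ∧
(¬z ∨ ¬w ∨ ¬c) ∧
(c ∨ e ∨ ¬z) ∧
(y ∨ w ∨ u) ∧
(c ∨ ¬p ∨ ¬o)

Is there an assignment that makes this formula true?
Yes

Yes, the formula is satisfiable.

One satisfying assignment is: c=True, u=True, z=True, y=False, p=True, o=True, w=False, e=False

Verification: With this assignment, all 40 clauses evaluate to true.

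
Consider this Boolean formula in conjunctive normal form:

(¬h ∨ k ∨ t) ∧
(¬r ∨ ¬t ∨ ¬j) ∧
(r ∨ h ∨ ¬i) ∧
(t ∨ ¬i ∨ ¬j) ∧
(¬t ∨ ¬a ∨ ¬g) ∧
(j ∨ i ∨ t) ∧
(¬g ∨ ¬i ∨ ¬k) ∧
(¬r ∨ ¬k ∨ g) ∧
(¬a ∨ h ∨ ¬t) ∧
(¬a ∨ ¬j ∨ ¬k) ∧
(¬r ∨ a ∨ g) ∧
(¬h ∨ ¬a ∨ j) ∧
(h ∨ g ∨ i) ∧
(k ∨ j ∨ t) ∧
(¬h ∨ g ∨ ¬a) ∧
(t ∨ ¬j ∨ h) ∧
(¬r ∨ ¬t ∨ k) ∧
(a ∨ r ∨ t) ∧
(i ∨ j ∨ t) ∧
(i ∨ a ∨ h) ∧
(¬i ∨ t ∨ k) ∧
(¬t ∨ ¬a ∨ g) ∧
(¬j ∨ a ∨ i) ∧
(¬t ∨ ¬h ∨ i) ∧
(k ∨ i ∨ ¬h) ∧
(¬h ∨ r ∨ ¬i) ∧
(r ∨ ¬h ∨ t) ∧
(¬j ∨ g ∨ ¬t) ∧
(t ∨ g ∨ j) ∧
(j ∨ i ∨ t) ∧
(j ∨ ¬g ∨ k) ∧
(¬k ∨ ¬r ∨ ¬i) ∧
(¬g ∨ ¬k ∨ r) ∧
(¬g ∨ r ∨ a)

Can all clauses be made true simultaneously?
No

No, the formula is not satisfiable.

No assignment of truth values to the variables can make all 34 clauses true simultaneously.

The formula is UNSAT (unsatisfiable).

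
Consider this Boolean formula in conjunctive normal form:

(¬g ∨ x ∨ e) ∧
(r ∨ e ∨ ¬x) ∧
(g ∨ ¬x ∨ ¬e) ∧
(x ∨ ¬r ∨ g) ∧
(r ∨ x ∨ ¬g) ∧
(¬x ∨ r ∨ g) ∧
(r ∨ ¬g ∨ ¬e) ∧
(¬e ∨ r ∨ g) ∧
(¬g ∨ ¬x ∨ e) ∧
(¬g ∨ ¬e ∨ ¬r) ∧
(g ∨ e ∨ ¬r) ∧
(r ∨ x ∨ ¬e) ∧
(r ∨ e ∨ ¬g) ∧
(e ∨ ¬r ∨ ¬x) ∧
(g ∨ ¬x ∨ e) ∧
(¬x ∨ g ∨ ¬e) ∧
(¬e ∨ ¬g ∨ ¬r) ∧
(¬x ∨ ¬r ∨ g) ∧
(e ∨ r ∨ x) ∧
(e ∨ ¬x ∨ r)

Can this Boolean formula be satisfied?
No

No, the formula is not satisfiable.

No assignment of truth values to the variables can make all 20 clauses true simultaneously.

The formula is UNSAT (unsatisfiable).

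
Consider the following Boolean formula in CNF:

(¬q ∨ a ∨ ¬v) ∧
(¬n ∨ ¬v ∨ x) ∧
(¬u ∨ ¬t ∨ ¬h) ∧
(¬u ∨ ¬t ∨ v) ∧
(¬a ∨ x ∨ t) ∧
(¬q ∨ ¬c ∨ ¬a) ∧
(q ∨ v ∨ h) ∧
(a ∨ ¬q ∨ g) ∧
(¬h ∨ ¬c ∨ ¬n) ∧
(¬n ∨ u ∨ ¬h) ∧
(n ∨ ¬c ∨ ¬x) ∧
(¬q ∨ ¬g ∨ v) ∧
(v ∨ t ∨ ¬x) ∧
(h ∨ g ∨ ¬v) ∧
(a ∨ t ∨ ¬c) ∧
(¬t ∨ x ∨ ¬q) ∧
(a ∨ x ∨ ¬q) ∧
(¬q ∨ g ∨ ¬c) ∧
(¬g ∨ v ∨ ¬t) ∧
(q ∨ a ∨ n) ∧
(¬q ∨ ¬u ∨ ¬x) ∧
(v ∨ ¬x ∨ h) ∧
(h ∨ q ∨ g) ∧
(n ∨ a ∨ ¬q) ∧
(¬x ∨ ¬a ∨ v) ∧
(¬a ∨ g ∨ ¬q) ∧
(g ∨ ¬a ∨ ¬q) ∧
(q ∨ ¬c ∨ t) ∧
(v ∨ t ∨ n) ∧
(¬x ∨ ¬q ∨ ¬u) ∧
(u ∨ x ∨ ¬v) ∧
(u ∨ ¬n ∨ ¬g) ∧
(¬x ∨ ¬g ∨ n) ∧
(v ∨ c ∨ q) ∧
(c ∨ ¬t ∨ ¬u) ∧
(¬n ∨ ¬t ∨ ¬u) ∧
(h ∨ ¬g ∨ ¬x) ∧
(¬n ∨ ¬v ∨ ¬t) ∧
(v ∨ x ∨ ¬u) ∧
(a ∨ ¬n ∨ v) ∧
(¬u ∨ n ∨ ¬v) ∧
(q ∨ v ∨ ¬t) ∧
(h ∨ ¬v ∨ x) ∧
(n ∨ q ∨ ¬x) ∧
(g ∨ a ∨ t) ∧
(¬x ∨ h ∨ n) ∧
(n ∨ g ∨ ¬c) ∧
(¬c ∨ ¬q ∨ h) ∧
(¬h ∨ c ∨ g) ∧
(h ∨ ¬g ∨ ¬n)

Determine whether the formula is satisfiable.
Yes

Yes, the formula is satisfiable.

One satisfying assignment is: g=True, a=False, h=True, t=False, x=True, v=True, n=True, u=True, q=False, c=False

Verification: With this assignment, all 50 clauses evaluate to true.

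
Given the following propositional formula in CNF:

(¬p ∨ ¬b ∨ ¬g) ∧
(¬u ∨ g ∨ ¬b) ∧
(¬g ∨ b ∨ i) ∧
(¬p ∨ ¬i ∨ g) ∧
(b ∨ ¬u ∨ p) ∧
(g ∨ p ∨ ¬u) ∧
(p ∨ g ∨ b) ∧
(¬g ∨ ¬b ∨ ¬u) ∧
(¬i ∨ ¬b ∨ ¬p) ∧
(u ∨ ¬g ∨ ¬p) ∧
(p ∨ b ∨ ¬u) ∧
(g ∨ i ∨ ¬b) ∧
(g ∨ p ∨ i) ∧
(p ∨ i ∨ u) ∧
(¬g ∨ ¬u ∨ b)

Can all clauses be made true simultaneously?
Yes

Yes, the formula is satisfiable.

One satisfying assignment is: i=True, b=False, u=False, g=True, p=False

Verification: With this assignment, all 15 clauses evaluate to true.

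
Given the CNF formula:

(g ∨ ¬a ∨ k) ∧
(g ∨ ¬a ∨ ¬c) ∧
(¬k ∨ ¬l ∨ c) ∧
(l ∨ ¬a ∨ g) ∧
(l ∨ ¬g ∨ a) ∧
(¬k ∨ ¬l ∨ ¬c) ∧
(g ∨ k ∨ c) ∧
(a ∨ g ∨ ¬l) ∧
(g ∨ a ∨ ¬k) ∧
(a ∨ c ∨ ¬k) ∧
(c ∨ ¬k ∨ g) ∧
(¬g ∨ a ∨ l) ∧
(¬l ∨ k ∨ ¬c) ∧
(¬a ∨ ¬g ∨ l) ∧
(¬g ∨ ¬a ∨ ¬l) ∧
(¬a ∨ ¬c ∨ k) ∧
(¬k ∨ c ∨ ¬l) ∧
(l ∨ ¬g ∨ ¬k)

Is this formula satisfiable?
Yes

Yes, the formula is satisfiable.

One satisfying assignment is: a=False, l=False, c=True, k=False, g=False

Verification: With this assignment, all 18 clauses evaluate to true.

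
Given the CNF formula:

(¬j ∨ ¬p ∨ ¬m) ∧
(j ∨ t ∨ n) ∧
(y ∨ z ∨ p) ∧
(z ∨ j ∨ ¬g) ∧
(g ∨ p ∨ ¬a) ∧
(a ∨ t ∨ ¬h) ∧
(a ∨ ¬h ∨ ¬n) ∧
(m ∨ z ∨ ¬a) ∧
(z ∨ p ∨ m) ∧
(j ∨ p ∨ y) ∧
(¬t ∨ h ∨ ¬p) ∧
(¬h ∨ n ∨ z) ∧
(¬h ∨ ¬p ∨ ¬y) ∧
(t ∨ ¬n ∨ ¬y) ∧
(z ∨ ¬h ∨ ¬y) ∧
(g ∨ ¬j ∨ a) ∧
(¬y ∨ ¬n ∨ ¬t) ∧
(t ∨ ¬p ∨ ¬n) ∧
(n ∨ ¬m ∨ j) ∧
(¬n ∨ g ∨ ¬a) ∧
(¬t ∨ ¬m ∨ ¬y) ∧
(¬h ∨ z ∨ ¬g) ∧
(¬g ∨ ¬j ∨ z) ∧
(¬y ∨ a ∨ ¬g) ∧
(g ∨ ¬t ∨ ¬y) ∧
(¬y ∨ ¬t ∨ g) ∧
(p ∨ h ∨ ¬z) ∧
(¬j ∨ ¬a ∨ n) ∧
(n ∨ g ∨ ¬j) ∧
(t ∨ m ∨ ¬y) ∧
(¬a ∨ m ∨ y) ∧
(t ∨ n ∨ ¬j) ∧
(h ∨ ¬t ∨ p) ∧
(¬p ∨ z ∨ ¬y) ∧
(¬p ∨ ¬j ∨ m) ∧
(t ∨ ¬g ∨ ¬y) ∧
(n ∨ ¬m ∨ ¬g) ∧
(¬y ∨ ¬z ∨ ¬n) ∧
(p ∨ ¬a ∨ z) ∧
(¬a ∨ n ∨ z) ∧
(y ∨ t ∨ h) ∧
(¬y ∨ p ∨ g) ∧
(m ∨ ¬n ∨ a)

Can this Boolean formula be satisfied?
Yes

Yes, the formula is satisfiable.

One satisfying assignment is: g=False, p=True, z=True, m=False, n=False, a=False, j=False, y=False, h=True, t=True

Verification: With this assignment, all 43 clauses evaluate to true.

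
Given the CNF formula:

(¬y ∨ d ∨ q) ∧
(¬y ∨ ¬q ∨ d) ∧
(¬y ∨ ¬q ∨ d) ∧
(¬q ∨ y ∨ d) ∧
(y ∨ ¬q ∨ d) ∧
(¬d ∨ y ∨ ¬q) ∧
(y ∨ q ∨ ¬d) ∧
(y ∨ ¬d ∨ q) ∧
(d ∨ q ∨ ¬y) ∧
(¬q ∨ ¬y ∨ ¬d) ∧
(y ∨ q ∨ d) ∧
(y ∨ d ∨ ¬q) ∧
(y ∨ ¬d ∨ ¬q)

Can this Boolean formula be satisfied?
Yes

Yes, the formula is satisfiable.

One satisfying assignment is: y=True, q=False, d=True

Verification: With this assignment, all 13 clauses evaluate to true.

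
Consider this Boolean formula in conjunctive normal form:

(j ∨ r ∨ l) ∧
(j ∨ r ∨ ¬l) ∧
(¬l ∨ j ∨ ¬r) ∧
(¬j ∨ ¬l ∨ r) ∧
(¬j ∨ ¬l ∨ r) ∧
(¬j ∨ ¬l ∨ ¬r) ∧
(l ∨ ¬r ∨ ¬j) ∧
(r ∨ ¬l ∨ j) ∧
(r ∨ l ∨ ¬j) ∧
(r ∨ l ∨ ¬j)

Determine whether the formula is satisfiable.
Yes

Yes, the formula is satisfiable.

One satisfying assignment is: r=True, l=False, j=False

Verification: With this assignment, all 10 clauses evaluate to true.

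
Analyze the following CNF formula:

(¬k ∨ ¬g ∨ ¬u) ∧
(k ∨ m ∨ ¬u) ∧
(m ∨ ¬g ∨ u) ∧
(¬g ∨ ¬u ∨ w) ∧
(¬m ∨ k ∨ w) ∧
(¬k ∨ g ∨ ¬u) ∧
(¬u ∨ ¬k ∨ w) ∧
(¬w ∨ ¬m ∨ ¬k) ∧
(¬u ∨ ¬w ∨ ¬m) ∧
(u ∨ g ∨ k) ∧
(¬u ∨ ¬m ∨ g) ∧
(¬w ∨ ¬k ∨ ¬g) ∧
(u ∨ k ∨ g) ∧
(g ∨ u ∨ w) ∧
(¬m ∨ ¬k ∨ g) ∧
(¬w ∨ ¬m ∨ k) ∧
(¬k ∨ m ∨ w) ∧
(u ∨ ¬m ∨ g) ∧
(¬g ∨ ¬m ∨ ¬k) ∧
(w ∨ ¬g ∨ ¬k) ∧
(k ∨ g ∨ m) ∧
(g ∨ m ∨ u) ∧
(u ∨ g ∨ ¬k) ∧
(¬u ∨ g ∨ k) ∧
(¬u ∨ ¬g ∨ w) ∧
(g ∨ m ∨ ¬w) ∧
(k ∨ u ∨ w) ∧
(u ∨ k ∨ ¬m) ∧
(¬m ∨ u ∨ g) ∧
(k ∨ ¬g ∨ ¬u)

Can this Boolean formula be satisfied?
No

No, the formula is not satisfiable.

No assignment of truth values to the variables can make all 30 clauses true simultaneously.

The formula is UNSAT (unsatisfiable).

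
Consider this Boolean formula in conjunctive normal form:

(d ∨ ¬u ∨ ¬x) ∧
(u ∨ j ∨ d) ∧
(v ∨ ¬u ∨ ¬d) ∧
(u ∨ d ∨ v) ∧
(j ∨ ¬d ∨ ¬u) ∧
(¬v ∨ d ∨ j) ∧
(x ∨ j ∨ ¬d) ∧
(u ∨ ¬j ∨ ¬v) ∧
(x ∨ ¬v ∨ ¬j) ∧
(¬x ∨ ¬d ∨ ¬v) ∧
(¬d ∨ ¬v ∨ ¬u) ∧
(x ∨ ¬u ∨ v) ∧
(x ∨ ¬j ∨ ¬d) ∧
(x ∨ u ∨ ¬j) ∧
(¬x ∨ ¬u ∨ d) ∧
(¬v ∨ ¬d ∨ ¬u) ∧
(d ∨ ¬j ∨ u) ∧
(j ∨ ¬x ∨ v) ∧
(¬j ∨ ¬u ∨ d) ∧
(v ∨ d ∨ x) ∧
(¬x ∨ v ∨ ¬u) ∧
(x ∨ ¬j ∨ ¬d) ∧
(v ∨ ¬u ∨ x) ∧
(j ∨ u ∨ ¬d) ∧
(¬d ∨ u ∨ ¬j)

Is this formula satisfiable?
No

No, the formula is not satisfiable.

No assignment of truth values to the variables can make all 25 clauses true simultaneously.

The formula is UNSAT (unsatisfiable).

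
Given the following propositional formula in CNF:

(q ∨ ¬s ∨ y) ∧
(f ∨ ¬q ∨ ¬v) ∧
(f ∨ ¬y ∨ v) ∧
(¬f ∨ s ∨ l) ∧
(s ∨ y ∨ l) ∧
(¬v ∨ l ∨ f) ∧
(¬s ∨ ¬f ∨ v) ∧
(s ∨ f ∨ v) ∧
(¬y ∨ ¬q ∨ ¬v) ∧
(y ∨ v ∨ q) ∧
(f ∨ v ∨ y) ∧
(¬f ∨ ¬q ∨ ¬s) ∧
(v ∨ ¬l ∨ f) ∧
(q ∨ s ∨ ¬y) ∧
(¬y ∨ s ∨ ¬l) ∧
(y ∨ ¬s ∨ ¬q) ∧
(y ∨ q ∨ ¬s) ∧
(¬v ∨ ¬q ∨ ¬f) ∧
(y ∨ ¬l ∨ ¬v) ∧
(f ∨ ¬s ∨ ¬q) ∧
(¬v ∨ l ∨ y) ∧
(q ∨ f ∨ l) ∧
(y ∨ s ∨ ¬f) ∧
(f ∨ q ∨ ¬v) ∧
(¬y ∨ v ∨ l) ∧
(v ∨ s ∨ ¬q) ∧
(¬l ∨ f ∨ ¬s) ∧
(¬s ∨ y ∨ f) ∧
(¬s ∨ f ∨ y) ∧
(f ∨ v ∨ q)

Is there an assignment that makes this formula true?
Yes

Yes, the formula is satisfiable.

One satisfying assignment is: y=True, f=True, v=True, l=False, s=True, q=False

Verification: With this assignment, all 30 clauses evaluate to true.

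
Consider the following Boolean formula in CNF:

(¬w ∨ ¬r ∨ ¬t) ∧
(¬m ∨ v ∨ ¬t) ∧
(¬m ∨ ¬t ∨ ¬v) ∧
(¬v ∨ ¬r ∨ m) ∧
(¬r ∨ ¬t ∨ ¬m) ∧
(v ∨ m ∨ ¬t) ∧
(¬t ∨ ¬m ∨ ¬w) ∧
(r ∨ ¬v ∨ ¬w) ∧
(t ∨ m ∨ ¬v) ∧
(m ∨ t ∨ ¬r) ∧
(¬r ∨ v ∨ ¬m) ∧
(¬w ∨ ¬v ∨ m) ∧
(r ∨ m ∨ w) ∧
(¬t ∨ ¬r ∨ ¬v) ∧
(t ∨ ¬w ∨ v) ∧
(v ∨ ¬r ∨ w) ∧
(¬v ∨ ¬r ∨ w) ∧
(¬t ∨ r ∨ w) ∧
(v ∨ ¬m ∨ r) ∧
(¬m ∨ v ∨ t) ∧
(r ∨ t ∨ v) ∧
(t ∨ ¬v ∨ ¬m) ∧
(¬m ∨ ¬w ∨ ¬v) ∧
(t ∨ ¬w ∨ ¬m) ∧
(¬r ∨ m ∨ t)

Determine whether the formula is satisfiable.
No

No, the formula is not satisfiable.

No assignment of truth values to the variables can make all 25 clauses true simultaneously.

The formula is UNSAT (unsatisfiable).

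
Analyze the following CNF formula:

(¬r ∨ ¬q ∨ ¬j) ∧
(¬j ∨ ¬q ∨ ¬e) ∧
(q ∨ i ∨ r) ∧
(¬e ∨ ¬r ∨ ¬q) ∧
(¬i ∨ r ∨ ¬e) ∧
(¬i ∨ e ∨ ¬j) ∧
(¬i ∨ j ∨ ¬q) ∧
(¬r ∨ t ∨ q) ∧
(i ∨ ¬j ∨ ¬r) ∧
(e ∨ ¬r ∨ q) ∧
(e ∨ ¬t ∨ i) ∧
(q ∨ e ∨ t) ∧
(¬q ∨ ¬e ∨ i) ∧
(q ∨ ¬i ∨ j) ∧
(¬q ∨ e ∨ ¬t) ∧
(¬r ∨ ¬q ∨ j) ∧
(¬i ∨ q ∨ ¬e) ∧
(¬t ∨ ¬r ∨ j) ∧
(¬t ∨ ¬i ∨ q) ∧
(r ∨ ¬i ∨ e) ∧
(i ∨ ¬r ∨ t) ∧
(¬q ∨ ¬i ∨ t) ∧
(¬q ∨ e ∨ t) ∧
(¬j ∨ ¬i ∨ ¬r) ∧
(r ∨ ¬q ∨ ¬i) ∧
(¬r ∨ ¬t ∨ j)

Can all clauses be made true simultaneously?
No

No, the formula is not satisfiable.

No assignment of truth values to the variables can make all 26 clauses true simultaneously.

The formula is UNSAT (unsatisfiable).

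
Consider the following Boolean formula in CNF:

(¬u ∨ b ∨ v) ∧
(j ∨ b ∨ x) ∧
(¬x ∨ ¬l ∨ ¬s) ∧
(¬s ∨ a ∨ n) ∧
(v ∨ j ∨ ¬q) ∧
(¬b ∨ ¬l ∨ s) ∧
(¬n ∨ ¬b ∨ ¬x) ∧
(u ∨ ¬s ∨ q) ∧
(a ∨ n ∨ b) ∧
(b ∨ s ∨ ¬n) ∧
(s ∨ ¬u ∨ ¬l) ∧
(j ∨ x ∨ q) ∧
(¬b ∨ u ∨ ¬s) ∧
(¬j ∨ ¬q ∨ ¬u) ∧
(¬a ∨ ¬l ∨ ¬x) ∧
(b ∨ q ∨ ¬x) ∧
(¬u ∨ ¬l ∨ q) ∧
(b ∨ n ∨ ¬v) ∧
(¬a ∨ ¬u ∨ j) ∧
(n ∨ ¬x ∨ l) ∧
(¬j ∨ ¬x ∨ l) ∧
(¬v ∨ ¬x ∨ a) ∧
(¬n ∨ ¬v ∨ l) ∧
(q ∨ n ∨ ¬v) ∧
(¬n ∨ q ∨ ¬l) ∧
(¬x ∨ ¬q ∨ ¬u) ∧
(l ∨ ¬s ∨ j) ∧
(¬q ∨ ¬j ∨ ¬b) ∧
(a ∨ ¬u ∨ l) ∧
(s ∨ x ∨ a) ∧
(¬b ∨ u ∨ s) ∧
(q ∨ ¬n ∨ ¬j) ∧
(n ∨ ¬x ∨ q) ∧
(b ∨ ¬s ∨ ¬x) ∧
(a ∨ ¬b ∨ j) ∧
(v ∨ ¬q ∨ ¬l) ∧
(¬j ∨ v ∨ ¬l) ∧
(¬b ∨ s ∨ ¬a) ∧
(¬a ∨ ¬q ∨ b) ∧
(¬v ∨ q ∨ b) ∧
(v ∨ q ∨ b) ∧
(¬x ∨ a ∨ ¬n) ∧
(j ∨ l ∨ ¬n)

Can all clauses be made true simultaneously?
Yes

Yes, the formula is satisfiable.

One satisfying assignment is: a=True, v=False, b=True, j=True, s=True, u=True, n=False, x=False, l=False, q=False

Verification: With this assignment, all 43 clauses evaluate to true.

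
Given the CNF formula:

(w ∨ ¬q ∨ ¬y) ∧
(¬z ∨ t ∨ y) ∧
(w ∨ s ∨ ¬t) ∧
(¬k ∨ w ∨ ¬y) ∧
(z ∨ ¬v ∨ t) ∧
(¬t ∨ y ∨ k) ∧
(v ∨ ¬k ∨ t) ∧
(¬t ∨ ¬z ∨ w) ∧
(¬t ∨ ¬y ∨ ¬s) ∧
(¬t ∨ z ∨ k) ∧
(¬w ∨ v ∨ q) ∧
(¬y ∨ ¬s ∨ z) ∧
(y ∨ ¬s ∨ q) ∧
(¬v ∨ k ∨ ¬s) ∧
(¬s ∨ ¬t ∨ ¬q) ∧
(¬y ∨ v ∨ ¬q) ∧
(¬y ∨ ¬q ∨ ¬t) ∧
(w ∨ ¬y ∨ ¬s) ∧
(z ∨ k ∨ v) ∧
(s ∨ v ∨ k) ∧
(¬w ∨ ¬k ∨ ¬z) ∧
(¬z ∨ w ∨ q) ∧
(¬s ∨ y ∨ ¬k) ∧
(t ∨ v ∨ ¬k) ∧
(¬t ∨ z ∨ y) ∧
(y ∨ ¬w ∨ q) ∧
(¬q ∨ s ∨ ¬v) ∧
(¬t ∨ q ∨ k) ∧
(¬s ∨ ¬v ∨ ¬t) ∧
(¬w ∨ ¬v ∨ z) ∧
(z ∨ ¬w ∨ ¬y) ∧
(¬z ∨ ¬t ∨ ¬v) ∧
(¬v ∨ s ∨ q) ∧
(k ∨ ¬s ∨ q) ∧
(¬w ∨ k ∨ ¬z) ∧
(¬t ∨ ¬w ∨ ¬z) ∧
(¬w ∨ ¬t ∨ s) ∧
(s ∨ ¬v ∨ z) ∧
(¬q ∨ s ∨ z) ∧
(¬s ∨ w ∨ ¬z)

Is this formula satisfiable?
No

No, the formula is not satisfiable.

No assignment of truth values to the variables can make all 40 clauses true simultaneously.

The formula is UNSAT (unsatisfiable).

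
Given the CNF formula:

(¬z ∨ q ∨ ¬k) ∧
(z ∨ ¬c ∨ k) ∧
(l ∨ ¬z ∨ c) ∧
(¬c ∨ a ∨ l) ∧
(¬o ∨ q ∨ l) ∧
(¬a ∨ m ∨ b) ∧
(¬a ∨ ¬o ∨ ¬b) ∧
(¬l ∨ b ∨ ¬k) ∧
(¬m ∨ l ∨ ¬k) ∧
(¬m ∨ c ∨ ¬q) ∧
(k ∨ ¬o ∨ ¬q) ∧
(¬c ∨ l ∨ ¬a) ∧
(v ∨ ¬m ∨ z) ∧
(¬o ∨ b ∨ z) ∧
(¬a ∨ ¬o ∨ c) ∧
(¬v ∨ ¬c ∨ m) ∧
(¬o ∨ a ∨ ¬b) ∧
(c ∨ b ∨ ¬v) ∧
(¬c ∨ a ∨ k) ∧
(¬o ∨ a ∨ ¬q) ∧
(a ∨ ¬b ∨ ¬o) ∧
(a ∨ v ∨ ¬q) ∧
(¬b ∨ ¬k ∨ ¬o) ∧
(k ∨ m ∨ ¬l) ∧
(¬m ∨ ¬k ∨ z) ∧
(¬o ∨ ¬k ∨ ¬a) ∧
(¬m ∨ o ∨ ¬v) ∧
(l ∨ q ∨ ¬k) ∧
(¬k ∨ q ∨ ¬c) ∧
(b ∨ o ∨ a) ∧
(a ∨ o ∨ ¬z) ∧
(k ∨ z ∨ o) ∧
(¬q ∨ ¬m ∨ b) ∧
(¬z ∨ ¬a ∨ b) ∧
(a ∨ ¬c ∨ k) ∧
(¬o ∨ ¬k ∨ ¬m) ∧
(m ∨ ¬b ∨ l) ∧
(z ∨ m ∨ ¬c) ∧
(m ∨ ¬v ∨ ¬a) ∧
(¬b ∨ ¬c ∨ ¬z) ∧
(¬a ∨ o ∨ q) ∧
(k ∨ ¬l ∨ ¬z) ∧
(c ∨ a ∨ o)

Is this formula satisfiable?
Yes

Yes, the formula is satisfiable.

One satisfying assignment is: m=False, l=True, a=True, c=False, v=False, z=False, k=True, b=True, o=False, q=True

Verification: With this assignment, all 43 clauses evaluate to true.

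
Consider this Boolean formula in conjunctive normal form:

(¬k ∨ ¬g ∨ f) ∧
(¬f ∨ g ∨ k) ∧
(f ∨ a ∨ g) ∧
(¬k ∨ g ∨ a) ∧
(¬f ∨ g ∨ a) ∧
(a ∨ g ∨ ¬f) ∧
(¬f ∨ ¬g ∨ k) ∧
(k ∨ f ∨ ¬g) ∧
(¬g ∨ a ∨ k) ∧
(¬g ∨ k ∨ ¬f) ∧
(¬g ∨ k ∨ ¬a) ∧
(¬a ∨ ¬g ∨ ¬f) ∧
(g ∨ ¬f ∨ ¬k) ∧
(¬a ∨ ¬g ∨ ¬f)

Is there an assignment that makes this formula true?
Yes

Yes, the formula is satisfiable.

One satisfying assignment is: g=True, f=True, k=True, a=False

Verification: With this assignment, all 14 clauses evaluate to true.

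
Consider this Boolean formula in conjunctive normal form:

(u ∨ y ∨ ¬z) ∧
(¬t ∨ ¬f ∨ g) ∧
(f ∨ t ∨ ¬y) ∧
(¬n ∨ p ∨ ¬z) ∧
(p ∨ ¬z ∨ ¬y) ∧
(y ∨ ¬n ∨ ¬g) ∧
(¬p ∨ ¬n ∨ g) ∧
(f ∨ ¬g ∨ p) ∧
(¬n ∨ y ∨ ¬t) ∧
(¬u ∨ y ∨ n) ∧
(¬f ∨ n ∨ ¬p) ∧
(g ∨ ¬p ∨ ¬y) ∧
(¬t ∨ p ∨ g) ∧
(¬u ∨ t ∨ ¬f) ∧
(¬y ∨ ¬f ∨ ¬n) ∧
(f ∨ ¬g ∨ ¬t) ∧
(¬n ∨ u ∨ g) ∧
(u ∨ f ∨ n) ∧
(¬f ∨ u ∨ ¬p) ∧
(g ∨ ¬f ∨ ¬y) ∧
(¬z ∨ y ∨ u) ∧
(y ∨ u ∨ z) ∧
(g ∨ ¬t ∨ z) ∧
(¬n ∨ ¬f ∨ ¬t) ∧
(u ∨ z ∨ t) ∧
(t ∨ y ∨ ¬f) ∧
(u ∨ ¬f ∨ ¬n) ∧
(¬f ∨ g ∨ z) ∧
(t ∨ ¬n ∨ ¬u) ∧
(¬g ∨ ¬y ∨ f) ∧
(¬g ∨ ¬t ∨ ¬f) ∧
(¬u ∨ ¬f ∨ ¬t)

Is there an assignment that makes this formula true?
No

No, the formula is not satisfiable.

No assignment of truth values to the variables can make all 32 clauses true simultaneously.

The formula is UNSAT (unsatisfiable).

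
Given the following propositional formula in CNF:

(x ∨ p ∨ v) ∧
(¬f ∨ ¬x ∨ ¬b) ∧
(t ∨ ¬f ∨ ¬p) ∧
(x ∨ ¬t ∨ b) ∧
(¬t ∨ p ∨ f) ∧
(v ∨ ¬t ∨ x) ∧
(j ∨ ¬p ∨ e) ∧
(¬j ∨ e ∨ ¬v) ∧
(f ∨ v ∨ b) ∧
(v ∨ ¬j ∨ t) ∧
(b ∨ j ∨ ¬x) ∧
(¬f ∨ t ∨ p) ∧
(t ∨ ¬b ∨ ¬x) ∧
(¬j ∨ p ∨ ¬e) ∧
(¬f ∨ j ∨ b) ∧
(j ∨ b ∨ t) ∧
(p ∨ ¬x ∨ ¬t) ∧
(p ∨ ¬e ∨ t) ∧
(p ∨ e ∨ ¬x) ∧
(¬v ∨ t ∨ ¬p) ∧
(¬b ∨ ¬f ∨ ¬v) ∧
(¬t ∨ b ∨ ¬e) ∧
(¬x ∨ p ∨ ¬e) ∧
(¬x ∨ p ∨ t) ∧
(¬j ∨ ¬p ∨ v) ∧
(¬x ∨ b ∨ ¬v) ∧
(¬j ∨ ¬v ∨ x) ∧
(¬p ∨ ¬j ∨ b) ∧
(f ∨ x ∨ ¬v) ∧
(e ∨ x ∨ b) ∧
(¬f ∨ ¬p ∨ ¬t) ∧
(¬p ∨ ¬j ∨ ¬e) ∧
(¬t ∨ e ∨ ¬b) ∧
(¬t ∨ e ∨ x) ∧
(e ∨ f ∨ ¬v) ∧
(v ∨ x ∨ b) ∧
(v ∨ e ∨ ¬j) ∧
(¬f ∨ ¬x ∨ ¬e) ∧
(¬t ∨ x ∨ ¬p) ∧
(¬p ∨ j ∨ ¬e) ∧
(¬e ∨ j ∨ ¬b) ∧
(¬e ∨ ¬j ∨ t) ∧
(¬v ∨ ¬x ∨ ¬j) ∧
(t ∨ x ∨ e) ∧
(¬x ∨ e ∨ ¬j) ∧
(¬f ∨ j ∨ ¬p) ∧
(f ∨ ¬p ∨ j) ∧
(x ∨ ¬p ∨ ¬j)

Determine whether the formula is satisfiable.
No

No, the formula is not satisfiable.

No assignment of truth values to the variables can make all 48 clauses true simultaneously.

The formula is UNSAT (unsatisfiable).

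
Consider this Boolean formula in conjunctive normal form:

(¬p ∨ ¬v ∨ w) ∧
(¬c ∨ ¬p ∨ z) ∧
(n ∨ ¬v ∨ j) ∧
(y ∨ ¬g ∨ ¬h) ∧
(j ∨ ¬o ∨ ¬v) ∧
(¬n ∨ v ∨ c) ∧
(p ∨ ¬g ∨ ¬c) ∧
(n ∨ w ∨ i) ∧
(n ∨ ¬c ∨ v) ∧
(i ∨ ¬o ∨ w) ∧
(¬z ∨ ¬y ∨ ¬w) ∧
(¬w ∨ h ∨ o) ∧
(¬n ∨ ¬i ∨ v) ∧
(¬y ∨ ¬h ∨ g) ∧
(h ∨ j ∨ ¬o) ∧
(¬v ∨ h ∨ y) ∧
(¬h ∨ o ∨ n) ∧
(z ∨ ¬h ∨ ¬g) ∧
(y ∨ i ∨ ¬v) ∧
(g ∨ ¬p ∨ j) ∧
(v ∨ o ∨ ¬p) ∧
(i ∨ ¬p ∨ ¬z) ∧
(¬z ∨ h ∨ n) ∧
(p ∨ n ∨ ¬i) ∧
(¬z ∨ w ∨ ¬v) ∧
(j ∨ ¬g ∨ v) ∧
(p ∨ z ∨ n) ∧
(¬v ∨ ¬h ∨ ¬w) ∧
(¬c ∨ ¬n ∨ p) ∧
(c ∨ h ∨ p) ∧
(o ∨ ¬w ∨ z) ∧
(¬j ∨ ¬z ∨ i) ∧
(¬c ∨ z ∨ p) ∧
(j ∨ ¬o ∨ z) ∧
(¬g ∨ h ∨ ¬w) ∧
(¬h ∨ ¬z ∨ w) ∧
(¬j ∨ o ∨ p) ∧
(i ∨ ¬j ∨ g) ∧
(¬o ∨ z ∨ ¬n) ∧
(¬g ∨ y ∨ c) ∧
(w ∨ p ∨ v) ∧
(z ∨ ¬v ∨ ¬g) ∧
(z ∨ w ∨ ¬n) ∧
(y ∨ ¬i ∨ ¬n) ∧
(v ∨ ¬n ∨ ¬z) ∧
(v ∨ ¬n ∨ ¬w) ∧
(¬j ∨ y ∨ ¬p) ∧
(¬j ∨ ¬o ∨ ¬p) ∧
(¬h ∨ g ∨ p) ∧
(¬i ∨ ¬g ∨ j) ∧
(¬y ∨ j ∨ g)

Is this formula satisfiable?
No

No, the formula is not satisfiable.

No assignment of truth values to the variables can make all 51 clauses true simultaneously.

The formula is UNSAT (unsatisfiable).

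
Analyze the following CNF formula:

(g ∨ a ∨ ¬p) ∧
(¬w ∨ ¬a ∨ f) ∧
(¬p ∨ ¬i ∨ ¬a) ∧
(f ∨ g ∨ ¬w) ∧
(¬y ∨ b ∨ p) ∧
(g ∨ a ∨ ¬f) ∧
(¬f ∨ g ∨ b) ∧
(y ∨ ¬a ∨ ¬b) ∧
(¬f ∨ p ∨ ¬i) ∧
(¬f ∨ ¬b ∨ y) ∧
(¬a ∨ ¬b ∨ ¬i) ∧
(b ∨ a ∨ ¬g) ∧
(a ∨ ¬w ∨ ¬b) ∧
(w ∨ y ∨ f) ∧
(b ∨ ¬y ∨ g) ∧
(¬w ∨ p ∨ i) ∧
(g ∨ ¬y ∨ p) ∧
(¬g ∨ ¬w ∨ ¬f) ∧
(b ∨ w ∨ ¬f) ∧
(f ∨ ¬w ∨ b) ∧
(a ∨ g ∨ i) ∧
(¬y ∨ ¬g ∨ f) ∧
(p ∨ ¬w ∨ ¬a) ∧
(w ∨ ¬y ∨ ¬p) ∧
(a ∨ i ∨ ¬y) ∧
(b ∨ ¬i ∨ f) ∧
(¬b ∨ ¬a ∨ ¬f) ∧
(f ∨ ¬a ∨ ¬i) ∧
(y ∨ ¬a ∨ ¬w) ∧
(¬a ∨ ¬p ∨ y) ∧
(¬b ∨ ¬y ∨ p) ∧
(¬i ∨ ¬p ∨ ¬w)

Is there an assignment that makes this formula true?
No

No, the formula is not satisfiable.

No assignment of truth values to the variables can make all 32 clauses true simultaneously.

The formula is UNSAT (unsatisfiable).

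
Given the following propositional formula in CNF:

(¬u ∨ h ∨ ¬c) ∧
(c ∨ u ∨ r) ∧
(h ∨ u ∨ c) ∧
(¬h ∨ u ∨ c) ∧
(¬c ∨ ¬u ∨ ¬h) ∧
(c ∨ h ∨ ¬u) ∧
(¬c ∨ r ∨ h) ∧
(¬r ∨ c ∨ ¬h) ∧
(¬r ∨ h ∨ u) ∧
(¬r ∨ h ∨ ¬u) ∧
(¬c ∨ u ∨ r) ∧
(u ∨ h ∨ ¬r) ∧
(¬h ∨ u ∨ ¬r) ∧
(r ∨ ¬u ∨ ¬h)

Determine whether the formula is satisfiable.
No

No, the formula is not satisfiable.

No assignment of truth values to the variables can make all 14 clauses true simultaneously.

The formula is UNSAT (unsatisfiable).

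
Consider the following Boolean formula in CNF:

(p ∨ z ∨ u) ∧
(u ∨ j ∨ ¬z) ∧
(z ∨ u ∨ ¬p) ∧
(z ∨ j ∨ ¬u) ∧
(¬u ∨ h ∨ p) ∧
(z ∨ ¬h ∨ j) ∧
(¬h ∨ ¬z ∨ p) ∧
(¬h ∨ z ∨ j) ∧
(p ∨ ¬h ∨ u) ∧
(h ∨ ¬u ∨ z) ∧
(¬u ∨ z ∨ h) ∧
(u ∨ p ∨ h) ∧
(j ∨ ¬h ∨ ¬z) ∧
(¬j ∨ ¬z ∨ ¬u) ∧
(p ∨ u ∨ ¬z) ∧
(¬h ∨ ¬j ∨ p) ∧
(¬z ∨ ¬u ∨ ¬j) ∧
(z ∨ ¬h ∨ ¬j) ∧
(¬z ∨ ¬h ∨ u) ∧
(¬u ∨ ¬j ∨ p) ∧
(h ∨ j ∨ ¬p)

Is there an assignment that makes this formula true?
Yes

Yes, the formula is satisfiable.

One satisfying assignment is: p=True, j=True, h=False, u=False, z=True

Verification: With this assignment, all 21 clauses evaluate to true.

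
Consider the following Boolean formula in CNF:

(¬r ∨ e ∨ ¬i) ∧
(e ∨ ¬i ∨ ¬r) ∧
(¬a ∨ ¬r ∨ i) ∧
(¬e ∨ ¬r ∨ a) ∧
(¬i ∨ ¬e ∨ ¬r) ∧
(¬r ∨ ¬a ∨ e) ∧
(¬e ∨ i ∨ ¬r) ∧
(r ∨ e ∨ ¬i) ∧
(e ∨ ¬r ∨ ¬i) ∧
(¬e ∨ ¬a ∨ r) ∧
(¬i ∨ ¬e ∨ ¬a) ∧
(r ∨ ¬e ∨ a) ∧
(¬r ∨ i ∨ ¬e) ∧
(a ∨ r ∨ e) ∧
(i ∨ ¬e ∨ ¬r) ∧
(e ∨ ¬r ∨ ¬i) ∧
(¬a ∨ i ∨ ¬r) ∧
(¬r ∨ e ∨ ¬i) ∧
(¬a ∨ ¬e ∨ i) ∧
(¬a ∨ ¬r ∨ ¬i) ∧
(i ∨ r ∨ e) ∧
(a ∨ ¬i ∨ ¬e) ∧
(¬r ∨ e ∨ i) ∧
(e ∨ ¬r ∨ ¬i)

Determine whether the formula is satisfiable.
No

No, the formula is not satisfiable.

No assignment of truth values to the variables can make all 24 clauses true simultaneously.

The formula is UNSAT (unsatisfiable).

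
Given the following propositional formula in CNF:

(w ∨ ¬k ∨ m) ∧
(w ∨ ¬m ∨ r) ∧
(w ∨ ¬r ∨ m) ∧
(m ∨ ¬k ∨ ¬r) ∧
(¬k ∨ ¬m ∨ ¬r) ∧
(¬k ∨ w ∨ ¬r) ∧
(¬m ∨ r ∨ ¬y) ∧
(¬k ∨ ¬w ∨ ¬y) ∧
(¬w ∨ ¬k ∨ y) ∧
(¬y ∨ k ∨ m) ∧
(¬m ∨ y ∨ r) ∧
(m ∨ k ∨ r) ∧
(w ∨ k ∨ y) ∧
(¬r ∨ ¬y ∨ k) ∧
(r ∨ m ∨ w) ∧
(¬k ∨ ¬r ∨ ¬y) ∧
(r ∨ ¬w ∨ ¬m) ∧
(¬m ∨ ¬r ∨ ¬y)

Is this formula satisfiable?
Yes

Yes, the formula is satisfiable.

One satisfying assignment is: m=True, k=False, y=False, w=True, r=True

Verification: With this assignment, all 18 clauses evaluate to true.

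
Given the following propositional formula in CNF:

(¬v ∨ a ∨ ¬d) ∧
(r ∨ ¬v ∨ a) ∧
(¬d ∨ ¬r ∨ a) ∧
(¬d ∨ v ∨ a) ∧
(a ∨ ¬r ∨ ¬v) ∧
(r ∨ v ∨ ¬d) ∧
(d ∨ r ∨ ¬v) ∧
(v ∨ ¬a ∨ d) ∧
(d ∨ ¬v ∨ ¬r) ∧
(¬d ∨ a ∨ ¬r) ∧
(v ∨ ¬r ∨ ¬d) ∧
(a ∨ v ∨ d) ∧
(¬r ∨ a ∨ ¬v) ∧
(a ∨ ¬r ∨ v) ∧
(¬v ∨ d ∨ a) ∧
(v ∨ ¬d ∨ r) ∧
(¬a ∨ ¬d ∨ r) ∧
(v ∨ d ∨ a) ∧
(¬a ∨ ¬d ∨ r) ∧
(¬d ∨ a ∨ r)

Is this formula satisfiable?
Yes

Yes, the formula is satisfiable.

One satisfying assignment is: v=True, d=True, a=True, r=True

Verification: With this assignment, all 20 clauses evaluate to true.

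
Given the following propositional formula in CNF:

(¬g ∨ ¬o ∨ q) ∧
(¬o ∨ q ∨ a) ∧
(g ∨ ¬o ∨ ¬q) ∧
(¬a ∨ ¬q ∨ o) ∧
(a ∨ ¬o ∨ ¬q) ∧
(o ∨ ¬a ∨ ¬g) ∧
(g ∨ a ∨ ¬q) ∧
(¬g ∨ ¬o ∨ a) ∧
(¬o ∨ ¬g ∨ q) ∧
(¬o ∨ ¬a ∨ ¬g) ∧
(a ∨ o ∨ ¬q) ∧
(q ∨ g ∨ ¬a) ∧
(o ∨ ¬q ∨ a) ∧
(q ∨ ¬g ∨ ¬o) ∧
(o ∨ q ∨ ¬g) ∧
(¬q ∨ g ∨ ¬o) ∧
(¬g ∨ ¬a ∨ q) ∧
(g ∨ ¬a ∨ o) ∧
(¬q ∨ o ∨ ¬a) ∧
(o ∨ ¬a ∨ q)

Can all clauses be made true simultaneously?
Yes

Yes, the formula is satisfiable.

One satisfying assignment is: a=False, o=False, q=False, g=False

Verification: With this assignment, all 20 clauses evaluate to true.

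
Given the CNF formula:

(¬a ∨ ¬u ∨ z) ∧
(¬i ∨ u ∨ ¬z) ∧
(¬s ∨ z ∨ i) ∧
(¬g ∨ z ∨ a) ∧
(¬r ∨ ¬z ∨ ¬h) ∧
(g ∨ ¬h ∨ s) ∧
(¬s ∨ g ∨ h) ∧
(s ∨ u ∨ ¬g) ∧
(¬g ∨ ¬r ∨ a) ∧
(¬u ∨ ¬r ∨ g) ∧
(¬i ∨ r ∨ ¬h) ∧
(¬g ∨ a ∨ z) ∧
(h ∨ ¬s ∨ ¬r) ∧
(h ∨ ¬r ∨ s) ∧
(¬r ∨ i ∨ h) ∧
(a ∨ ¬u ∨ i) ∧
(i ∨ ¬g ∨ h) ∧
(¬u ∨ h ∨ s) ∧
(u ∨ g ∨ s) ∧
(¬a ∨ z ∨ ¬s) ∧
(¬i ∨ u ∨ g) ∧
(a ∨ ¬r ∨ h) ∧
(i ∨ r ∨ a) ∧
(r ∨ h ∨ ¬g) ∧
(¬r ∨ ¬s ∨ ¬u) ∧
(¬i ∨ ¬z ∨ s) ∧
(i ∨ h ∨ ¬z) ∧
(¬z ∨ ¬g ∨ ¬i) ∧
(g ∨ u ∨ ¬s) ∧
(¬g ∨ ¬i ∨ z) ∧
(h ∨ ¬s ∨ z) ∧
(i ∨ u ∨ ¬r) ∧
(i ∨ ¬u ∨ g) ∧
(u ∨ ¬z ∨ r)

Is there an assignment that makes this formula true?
Yes

Yes, the formula is satisfiable.

One satisfying assignment is: i=False, u=True, a=True, z=True, r=False, s=False, h=True, g=True

Verification: With this assignment, all 34 clauses evaluate to true.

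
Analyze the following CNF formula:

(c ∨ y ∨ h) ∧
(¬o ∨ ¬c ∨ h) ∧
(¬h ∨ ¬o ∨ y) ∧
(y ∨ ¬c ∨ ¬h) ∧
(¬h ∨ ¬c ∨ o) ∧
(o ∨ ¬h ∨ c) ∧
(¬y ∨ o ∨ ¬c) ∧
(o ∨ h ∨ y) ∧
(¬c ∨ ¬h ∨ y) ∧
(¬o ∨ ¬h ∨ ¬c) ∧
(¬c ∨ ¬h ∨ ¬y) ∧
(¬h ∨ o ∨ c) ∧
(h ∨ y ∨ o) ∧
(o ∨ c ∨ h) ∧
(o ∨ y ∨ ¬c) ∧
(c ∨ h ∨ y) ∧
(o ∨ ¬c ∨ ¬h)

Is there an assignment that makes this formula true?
Yes

Yes, the formula is satisfiable.

One satisfying assignment is: o=True, y=True, c=False, h=True

Verification: With this assignment, all 17 clauses evaluate to true.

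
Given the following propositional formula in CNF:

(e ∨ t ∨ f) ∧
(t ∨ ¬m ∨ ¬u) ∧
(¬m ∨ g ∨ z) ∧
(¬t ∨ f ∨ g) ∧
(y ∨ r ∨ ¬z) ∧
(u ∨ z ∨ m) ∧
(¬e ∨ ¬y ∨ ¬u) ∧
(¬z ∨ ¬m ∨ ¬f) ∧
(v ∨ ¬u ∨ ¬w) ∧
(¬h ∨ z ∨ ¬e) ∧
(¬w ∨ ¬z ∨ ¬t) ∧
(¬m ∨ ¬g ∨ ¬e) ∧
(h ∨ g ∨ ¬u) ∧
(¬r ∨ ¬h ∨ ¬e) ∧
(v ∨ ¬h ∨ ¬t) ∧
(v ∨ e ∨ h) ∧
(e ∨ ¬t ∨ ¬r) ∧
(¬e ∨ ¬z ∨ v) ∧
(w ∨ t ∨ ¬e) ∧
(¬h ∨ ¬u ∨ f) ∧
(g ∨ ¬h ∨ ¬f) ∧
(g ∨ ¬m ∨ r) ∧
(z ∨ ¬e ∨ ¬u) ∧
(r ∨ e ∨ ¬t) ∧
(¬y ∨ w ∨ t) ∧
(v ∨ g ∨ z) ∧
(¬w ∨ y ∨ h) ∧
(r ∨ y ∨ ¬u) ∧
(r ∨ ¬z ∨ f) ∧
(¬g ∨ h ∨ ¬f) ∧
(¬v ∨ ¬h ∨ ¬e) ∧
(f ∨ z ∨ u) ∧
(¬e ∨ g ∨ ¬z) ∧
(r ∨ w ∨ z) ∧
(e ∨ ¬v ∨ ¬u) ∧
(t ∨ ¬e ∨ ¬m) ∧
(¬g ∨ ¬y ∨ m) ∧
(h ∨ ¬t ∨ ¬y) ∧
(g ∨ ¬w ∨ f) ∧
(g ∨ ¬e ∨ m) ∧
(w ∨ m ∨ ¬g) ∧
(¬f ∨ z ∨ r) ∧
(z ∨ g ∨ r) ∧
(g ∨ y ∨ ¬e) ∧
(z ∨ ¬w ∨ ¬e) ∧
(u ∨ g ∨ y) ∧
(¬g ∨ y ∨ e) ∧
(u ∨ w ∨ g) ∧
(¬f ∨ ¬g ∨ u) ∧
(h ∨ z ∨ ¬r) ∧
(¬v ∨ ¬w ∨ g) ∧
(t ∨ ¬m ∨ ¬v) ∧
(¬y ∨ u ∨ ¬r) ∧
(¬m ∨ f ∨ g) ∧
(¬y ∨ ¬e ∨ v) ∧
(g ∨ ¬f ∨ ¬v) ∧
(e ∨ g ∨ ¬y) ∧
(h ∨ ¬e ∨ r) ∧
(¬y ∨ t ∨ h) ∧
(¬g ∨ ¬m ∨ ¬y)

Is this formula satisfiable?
No

No, the formula is not satisfiable.

No assignment of truth values to the variables can make all 60 clauses true simultaneously.

The formula is UNSAT (unsatisfiable).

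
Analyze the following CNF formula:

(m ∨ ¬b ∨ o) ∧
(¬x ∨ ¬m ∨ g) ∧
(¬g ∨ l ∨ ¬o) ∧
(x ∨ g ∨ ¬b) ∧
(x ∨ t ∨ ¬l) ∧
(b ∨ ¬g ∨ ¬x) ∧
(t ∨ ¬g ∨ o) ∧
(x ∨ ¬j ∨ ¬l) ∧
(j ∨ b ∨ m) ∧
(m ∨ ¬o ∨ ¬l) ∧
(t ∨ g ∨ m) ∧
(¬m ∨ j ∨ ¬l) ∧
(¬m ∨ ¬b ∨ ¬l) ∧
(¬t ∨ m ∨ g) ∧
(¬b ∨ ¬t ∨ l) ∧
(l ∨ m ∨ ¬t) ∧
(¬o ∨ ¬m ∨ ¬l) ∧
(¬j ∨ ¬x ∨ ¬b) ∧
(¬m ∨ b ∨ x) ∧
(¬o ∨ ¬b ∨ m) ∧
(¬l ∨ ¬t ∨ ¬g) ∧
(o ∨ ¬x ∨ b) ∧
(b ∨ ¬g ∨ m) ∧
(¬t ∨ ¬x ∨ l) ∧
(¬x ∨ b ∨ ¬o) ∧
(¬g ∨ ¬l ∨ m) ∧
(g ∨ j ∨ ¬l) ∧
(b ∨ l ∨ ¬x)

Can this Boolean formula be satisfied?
No

No, the formula is not satisfiable.

No assignment of truth values to the variables can make all 28 clauses true simultaneously.

The formula is UNSAT (unsatisfiable).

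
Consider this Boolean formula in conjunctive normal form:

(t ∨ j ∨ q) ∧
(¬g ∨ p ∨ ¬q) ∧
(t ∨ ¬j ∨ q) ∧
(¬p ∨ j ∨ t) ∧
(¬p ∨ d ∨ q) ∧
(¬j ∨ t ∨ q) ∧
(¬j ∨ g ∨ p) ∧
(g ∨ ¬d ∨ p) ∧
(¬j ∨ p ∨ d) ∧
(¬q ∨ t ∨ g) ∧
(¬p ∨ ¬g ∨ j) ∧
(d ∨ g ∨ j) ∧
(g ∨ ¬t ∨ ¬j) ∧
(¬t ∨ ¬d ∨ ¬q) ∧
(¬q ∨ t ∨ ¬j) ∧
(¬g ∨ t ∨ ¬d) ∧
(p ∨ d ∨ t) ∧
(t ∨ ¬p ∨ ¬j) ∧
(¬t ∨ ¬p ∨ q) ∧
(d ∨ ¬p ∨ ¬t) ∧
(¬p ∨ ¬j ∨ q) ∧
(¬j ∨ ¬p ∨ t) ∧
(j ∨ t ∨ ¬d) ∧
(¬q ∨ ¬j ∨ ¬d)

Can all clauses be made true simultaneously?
Yes

Yes, the formula is satisfiable.

One satisfying assignment is: j=False, q=False, t=True, g=True, d=False, p=False

Verification: With this assignment, all 24 clauses evaluate to true.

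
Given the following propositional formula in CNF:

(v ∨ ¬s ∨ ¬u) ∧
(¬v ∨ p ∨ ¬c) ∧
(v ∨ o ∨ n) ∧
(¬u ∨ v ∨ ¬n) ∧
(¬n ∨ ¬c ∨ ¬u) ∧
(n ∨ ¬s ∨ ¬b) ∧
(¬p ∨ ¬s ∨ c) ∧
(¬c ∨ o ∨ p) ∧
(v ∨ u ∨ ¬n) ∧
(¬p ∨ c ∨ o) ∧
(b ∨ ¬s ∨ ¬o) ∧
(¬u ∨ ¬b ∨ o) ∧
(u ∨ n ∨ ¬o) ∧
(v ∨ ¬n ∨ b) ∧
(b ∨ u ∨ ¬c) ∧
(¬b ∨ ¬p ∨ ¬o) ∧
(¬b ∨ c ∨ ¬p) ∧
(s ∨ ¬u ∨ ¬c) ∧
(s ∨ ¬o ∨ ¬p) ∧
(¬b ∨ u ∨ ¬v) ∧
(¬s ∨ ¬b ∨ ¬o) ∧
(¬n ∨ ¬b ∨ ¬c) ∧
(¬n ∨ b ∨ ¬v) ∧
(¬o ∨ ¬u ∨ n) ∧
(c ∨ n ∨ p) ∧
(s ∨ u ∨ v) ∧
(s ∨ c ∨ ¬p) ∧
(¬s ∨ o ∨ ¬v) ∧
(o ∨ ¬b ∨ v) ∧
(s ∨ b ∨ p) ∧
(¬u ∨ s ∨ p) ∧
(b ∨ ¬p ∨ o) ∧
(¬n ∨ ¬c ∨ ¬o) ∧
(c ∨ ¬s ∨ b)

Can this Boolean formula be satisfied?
No

No, the formula is not satisfiable.

No assignment of truth values to the variables can make all 34 clauses true simultaneously.

The formula is UNSAT (unsatisfiable).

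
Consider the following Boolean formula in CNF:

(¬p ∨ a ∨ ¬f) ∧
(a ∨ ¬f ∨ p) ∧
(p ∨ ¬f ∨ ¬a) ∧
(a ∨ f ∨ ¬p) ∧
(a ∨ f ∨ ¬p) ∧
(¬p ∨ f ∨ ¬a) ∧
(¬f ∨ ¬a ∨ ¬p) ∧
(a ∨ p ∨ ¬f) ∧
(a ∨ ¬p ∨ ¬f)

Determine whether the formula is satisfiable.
Yes

Yes, the formula is satisfiable.

One satisfying assignment is: a=False, p=False, f=False

Verification: With this assignment, all 9 clauses evaluate to true.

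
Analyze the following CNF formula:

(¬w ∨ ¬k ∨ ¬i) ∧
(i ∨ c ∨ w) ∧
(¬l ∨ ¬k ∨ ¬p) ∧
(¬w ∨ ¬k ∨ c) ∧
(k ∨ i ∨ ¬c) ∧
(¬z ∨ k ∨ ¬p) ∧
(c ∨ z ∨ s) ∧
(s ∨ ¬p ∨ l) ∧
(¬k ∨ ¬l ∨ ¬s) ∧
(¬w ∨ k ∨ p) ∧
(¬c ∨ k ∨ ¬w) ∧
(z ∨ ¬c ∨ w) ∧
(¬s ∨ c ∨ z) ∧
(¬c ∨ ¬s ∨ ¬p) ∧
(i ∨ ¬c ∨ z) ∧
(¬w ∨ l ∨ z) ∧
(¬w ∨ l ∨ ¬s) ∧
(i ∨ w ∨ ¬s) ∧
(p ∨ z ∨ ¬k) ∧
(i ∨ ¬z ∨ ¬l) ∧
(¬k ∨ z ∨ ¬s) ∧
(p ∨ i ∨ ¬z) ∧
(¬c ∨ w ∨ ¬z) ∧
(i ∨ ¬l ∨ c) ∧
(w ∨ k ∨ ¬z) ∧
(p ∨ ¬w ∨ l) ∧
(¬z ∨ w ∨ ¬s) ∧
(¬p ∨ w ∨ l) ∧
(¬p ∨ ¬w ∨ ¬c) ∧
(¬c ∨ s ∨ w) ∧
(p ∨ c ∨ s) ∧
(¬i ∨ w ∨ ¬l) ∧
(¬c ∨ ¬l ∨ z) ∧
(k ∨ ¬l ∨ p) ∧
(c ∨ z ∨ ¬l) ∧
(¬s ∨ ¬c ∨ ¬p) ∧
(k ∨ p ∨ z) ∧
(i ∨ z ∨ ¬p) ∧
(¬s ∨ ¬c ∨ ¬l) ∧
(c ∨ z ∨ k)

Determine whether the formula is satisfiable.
No

No, the formula is not satisfiable.

No assignment of truth values to the variables can make all 40 clauses true simultaneously.

The formula is UNSAT (unsatisfiable).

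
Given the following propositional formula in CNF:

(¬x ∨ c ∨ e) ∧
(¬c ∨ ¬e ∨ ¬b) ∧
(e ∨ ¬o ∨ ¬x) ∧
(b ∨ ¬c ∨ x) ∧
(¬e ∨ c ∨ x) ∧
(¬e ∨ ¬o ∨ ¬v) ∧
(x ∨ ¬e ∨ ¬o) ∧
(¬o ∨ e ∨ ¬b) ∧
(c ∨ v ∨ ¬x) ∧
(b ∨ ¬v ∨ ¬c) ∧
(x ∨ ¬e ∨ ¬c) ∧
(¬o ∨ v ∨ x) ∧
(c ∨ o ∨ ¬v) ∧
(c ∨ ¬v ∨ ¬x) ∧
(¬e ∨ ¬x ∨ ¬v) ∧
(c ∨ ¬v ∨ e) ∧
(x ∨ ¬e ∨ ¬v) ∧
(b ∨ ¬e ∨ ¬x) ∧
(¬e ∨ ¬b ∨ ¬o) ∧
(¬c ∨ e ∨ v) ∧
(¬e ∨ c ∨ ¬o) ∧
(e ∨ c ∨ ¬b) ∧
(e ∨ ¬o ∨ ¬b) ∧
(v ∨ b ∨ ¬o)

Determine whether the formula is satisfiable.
Yes

Yes, the formula is satisfiable.

One satisfying assignment is: b=False, x=False, v=False, c=False, e=False, o=False

Verification: With this assignment, all 24 clauses evaluate to true.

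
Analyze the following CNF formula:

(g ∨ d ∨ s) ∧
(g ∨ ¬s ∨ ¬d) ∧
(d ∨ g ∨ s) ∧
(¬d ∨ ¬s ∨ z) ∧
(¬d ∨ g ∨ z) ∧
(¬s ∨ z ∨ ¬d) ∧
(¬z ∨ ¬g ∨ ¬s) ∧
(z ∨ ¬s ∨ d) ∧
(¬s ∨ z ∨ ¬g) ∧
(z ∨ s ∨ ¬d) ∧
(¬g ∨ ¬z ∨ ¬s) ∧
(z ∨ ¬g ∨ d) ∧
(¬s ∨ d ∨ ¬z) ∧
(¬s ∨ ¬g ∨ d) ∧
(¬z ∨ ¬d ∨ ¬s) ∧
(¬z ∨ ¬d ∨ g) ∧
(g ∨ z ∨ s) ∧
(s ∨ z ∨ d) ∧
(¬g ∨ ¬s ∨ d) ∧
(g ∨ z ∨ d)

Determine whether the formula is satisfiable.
Yes

Yes, the formula is satisfiable.

One satisfying assignment is: g=True, z=True, d=True, s=False

Verification: With this assignment, all 20 clauses evaluate to true.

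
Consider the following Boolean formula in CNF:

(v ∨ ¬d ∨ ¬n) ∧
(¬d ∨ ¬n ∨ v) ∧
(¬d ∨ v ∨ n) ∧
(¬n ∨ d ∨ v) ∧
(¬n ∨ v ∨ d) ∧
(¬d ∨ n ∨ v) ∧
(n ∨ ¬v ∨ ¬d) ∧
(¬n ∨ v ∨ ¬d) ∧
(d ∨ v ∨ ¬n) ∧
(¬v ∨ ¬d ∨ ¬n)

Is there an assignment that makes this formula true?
Yes

Yes, the formula is satisfiable.

One satisfying assignment is: n=False, v=False, d=False

Verification: With this assignment, all 10 clauses evaluate to true.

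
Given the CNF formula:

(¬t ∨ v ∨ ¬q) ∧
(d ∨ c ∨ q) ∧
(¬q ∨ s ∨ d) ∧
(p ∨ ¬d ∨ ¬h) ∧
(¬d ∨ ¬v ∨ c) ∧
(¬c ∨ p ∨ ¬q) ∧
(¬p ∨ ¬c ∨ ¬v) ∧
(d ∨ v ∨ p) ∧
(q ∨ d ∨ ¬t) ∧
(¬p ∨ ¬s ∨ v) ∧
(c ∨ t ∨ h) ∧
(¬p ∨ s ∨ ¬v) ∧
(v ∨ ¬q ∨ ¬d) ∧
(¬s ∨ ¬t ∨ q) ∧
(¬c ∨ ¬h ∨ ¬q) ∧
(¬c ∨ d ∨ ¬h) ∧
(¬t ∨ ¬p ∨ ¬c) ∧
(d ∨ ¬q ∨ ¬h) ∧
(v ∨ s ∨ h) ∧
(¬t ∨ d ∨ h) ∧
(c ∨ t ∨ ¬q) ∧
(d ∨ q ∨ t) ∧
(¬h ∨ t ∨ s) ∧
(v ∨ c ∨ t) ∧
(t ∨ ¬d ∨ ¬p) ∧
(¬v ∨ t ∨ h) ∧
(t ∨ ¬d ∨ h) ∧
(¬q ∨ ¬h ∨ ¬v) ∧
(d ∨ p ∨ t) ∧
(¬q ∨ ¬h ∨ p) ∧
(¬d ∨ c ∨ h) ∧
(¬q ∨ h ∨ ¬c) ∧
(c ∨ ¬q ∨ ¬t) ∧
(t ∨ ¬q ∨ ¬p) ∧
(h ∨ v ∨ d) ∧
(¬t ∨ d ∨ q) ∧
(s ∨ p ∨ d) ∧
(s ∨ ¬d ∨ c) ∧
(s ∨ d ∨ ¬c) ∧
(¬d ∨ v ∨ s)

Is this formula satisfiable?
Yes

Yes, the formula is satisfiable.

One satisfying assignment is: d=True, h=False, c=True, v=True, p=False, s=False, t=True, q=False

Verification: With this assignment, all 40 clauses evaluate to true.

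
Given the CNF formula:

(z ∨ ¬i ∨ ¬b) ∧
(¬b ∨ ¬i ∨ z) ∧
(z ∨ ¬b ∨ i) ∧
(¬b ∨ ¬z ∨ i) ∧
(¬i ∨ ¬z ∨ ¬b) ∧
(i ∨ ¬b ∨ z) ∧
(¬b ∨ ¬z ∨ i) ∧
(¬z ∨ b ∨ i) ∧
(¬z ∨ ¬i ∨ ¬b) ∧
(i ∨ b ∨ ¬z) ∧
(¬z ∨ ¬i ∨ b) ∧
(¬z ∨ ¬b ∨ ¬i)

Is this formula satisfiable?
Yes

Yes, the formula is satisfiable.

One satisfying assignment is: z=False, b=False, i=False

Verification: With this assignment, all 12 clauses evaluate to true.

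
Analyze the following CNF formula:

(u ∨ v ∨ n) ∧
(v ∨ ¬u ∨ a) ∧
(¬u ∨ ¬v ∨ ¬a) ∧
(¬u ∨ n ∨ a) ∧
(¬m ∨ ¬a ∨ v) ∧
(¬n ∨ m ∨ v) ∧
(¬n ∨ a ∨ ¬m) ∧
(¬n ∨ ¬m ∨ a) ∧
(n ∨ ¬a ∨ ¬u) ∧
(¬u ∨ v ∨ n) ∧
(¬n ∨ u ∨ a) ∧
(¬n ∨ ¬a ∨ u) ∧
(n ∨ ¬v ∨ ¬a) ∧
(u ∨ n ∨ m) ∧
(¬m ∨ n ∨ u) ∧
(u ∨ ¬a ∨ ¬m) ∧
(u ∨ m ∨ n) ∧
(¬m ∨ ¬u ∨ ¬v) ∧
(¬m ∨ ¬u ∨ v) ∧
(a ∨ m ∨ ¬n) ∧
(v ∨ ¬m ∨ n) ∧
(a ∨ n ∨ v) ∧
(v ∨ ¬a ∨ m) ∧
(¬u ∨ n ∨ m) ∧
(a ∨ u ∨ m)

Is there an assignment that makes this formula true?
No

No, the formula is not satisfiable.

No assignment of truth values to the variables can make all 25 clauses true simultaneously.

The formula is UNSAT (unsatisfiable).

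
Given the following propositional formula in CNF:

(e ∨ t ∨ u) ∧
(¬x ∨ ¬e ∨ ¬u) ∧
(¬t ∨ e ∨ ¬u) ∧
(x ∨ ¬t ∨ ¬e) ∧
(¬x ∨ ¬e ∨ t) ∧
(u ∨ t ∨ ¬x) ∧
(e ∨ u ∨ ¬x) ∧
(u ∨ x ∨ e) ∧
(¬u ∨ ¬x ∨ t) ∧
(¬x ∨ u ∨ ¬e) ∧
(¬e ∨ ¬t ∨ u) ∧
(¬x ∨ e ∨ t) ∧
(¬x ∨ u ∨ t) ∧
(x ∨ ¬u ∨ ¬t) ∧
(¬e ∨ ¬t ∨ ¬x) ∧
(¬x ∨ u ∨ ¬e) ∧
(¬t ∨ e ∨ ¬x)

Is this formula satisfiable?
Yes

Yes, the formula is satisfiable.

One satisfying assignment is: u=False, t=False, x=False, e=True

Verification: With this assignment, all 17 clauses evaluate to true.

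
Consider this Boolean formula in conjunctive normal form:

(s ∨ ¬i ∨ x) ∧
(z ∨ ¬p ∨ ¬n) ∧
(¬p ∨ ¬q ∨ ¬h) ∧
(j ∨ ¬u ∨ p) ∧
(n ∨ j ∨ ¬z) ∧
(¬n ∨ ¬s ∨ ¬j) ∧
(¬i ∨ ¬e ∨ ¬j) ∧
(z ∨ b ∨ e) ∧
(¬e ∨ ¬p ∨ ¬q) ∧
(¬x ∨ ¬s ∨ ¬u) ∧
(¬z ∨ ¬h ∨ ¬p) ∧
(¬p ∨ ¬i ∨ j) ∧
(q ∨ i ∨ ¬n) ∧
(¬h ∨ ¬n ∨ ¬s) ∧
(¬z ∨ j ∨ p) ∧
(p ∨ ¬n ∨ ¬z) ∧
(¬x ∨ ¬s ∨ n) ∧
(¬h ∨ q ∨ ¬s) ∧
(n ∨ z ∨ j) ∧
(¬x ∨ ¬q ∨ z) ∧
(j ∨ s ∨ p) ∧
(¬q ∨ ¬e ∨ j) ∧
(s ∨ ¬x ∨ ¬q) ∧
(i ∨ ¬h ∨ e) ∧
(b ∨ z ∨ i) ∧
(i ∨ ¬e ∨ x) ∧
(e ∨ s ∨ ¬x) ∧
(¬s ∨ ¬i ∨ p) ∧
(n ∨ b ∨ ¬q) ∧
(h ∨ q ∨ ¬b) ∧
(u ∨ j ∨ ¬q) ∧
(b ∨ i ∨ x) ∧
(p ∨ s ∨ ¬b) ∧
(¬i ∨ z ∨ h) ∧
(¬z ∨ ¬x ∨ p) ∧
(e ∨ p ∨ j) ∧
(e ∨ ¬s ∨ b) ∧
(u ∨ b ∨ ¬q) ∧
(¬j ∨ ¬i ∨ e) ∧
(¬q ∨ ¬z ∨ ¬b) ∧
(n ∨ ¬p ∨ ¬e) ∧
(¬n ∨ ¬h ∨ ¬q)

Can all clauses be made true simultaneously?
Yes

Yes, the formula is satisfiable.

One satisfying assignment is: n=False, j=True, e=False, i=False, h=False, b=True, q=True, s=True, p=False, x=False, z=False, u=False

Verification: With this assignment, all 42 clauses evaluate to true.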